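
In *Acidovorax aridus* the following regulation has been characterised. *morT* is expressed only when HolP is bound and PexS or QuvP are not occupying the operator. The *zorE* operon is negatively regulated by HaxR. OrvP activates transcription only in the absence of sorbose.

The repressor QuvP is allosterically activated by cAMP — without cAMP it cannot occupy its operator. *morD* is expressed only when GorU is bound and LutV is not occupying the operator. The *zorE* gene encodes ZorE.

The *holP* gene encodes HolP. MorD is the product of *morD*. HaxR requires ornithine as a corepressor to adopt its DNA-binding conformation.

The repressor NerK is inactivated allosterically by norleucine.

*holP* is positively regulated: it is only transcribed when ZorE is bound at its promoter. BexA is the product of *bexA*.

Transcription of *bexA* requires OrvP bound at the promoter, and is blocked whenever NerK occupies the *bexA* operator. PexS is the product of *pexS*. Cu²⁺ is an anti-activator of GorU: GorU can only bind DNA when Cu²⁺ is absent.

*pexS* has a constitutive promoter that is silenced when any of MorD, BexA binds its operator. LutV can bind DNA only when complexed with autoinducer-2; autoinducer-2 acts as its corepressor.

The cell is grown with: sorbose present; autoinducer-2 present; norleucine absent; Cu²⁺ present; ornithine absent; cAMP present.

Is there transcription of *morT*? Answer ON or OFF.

OFF

Ornithine is absent, so HaxR is inactive.
With no repressor bound, *zorE* is transcribed.
So ZorE is produced and active.
No repressor is bound and ZorE is active, so *holP* is transcribed.
So HolP is produced and active.
Cu²⁺ is present, so GorU is inactive.
Autoinducer-2 is present, so LutV is active.
With repressor LutV bound, *morD* is not transcribed.
So MorD is not produced.
Sorbose is present, so OrvP is inactive.
Norleucine is absent, so NerK is active.
With repressor NerK bound, *bexA* is not transcribed.
So BexA is not produced.
With no repressor bound, *pexS* is transcribed.
So PexS is produced and active.
cAMP is present, so QuvP is active.
With repressor PexS bound, *morT* is not transcribed.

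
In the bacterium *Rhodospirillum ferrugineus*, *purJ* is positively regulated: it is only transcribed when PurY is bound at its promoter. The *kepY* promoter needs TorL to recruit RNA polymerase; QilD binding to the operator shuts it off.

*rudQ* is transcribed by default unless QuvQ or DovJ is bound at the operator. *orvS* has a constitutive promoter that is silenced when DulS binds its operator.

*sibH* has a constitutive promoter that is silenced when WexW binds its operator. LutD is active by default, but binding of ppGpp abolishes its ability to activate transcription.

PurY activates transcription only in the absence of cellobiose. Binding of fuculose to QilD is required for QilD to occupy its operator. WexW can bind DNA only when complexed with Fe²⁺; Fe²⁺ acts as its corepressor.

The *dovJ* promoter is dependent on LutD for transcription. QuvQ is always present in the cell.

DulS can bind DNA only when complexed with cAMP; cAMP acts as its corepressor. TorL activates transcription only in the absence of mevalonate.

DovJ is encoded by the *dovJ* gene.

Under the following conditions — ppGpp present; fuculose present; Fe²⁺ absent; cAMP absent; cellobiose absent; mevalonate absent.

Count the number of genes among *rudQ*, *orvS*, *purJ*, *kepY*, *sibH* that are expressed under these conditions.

3

QuvQ is produced constitutively and is active.
ppGpp is present, so LutD is inactive.
Required activator LutD is absent, so *dovJ* is not transcribed.
So DovJ is not produced.
With repressor QuvQ bound, *rudQ* is not transcribed.
→ *rudQ* is OFF.
cAMP is absent, so DulS is inactive.
With no repressor bound, *orvS* is transcribed.
→ *orvS* is ON.
Cellobiose is absent, so PurY is active.
No repressor is bound and PurY is active, so *purJ* is transcribed.
→ *purJ* is ON.
Mevalonate is absent, so TorL is active.
Fuculose is present, so QilD is active.
With repressor QilD bound, *kepY* is not transcribed.
→ *kepY* is OFF.
Fe²⁺ is absent, so WexW is inactive.
With no repressor bound, *sibH* is transcribed.
→ *sibH* is ON.
3 of the 5 genes are transcribed.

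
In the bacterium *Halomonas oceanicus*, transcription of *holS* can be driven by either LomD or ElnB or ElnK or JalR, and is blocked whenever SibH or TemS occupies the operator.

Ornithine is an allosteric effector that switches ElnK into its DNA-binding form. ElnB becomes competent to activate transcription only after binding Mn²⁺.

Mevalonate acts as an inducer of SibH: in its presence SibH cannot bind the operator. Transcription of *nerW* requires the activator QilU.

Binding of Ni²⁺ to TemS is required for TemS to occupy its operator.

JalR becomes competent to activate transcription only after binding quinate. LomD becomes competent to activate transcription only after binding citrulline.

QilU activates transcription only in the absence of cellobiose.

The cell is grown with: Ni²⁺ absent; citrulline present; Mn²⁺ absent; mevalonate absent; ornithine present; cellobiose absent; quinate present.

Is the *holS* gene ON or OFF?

Citrulline is present, so LomD is active.
Mn²⁺ is absent, so ElnB is inactive.
Mevalonate is absent, so SibH is active.
Ornithine is present, so ElnK is active.
Ni²⁺ is absent, so TemS is inactive.
Quinate is present, so JalR is active.
With repressor SibH bound, *holS* is not transcribed.

OFF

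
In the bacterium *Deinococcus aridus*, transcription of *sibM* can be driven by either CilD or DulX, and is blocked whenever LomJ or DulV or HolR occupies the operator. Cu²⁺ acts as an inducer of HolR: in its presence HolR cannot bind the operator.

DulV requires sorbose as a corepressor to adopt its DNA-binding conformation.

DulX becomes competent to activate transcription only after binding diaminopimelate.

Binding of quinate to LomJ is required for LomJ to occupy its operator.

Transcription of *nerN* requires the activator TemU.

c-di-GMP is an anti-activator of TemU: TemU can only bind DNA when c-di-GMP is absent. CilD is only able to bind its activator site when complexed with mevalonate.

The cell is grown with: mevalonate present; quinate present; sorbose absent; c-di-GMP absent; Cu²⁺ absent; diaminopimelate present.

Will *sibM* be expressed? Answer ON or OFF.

OFF

Mevalonate is present, so CilD is active.
Diaminopimelate is present, so DulX is active.
Quinate is present, so LomJ is active.
Sorbose is absent, so DulV is inactive.
Cu²⁺ is absent, so HolR is active.
With repressor LomJ bound, *sibM* is not transcribed.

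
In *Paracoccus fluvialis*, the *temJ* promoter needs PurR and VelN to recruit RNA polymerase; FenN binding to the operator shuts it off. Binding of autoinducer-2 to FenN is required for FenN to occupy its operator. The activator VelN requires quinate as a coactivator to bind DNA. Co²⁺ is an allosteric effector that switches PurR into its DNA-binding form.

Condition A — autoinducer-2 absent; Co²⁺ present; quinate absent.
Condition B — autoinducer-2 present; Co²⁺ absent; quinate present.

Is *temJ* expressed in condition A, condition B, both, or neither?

neither

Condition A:
Autoinducer-2 is absent, so FenN is inactive.
Co²⁺ is present, so PurR is active.
Quinate is absent, so VelN is inactive.
Required activator VelN is absent, so *temJ* is not transcribed.
→ *temJ* is OFF in A.
Condition B:
Autoinducer-2 is present, so FenN is active.
Co²⁺ is absent, so PurR is inactive.
Quinate is present, so VelN is active.
With repressor FenN bound, *temJ* is not transcribed.
→ *temJ* is OFF in B.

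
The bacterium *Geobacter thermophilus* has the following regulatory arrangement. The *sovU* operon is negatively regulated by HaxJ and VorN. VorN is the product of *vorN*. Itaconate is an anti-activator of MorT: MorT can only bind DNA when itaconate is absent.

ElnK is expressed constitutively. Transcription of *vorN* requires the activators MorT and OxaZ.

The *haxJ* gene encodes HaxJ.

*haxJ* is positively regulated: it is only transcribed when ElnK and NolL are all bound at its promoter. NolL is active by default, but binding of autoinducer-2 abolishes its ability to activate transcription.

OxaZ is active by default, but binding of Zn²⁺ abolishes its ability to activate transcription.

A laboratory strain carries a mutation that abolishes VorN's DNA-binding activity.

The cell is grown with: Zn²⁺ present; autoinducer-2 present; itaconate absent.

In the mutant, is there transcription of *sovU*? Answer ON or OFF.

ON

ElnK is produced constitutively and is active.
Autoinducer-2 is present, so NolL is inactive.
Required activator NolL is absent, so *haxJ* is not transcribed.
So HaxJ is not produced.
VorN is non-functional in this strain, so it has no effect.
With no repressor bound, *sovU* is transcribed.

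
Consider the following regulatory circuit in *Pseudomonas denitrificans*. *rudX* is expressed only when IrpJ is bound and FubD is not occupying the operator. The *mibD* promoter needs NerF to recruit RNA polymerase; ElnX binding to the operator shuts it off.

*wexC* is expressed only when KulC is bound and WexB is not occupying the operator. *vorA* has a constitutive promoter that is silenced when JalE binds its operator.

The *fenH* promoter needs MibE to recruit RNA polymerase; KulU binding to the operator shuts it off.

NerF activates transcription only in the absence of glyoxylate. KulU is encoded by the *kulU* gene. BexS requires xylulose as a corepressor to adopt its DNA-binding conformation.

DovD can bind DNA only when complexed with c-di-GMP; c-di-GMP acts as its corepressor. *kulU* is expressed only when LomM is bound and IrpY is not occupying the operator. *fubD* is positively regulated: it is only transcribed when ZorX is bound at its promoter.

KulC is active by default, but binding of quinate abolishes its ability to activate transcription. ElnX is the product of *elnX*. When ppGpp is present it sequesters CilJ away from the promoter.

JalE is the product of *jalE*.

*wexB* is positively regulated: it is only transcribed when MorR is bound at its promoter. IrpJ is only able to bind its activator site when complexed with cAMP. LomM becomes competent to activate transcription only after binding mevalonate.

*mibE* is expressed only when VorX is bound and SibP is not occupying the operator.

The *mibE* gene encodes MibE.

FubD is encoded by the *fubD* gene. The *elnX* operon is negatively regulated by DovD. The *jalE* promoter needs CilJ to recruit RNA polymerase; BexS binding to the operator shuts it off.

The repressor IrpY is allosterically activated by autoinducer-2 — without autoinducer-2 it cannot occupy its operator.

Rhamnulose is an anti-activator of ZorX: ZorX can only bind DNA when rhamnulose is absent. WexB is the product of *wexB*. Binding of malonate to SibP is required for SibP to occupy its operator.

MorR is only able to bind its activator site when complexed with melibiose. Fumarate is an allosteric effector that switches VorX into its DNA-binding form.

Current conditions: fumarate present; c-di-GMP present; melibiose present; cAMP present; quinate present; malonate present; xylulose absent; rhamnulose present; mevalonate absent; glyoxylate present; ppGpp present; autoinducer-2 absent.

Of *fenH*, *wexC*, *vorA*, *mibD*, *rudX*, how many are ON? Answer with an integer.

Autoinducer-2 is absent, so IrpY is inactive.
Mevalonate is absent, so LomM is inactive.
Required activator LomM is absent, so *kulU* is not transcribed.
So KulU is not produced.
Fumarate is present, so VorX is active.
Malonate is present, so SibP is active.
With repressor SibP bound, *mibE* is not transcribed.
So MibE is not produced.
Required activator MibE is absent, so *fenH* is not transcribed.
→ *fenH* is OFF.
Melibiose is present, so MorR is active.
No repressor is bound and MorR is active, so *wexB* is transcribed.
So WexB is produced and active.
Quinate is present, so KulC is inactive.
With repressor WexB bound, *wexC* is not transcribed.
→ *wexC* is OFF.
ppGpp is present, so CilJ is inactive.
Xylulose is absent, so BexS is inactive.
Required activator CilJ is absent, so *jalE* is not transcribed.
So JalE is not produced.
With no repressor bound, *vorA* is transcribed.
→ *vorA* is ON.
c-di-GMP is present, so DovD is active.
With repressor DovD bound, *elnX* is not transcribed.
So ElnX is not produced.
Glyoxylate is present, so NerF is inactive.
Required activator NerF is absent, so *mibD* is not transcribed.
→ *mibD* is OFF.
cAMP is present, so IrpJ is active.
Rhamnulose is present, so ZorX is inactive.
Required activator ZorX is absent, so *fubD* is not transcribed.
So FubD is not produced.
No repressor is bound and IrpJ is active, so *rudX* is transcribed.
→ *rudX* is ON.
2 of the 5 genes are transcribed.

2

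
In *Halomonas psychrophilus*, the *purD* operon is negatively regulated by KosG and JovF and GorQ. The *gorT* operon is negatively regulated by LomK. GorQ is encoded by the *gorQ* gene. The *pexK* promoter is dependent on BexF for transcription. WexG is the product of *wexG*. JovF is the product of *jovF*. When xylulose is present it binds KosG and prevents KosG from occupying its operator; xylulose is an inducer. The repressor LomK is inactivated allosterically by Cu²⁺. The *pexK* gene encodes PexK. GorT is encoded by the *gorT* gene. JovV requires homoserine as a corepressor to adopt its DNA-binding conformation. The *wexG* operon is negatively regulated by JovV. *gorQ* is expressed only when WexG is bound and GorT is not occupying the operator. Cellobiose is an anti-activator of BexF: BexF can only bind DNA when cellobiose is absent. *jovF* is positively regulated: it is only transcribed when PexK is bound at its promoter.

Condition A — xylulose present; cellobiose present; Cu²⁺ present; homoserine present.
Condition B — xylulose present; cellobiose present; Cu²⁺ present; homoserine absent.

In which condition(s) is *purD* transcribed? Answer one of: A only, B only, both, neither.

Condition A:
Xylulose is present, so KosG is inactive.
Cellobiose is present, so BexF is inactive.
Required activator BexF is absent, so *pexK* is not transcribed.
So PexK is not produced.
Required activator PexK is absent, so *jovF* is not transcribed.
So JovF is not produced.
Cu²⁺ is present, so LomK is inactive.
With no repressor bound, *gorT* is transcribed.
So GorT is produced and active.
Homoserine is present, so JovV is active.
With repressor JovV bound, *wexG* is not transcribed.
So WexG is not produced.
With repressor GorT bound, *gorQ* is not transcribed.
So GorQ is not produced.
With no repressor bound, *purD* is transcribed.
→ *purD* is ON in A.
Condition B:
Xylulose is present, so KosG is inactive.
Cellobiose is present, so BexF is inactive.
Required activator BexF is absent, so *pexK* is not transcribed.
So PexK is not produced.
Required activator PexK is absent, so *jovF* is not transcribed.
So JovF is not produced.
Cu²⁺ is present, so LomK is inactive.
With no repressor bound, *gorT* is transcribed.
So GorT is produced and active.
Homoserine is absent, so JovV is inactive.
With no repressor bound, *wexG* is transcribed.
So WexG is produced and active.
With repressor GorT bound, *gorQ* is not transcribed.
So GorQ is not produced.
With no repressor bound, *purD* is transcribed.
→ *purD* is ON in B.

both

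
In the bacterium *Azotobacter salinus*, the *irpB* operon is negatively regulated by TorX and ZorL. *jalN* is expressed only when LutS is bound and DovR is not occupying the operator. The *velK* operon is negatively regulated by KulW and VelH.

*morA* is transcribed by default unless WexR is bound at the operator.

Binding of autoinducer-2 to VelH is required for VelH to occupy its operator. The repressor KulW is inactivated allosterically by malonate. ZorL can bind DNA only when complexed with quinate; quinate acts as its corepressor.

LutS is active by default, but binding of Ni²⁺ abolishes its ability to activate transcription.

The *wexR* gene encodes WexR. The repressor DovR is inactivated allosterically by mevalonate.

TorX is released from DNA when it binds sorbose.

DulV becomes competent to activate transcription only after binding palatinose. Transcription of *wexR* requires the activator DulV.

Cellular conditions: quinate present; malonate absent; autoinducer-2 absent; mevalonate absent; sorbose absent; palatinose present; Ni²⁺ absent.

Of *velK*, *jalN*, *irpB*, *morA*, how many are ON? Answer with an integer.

0

Malonate is absent, so KulW is active.
Autoinducer-2 is absent, so VelH is inactive.
With repressor KulW bound, *velK* is not transcribed.
→ *velK* is OFF.
Mevalonate is absent, so DovR is active.
Ni²⁺ is absent, so LutS is active.
With repressor DovR bound, *jalN* is not transcribed.
→ *jalN* is OFF.
Sorbose is absent, so TorX is active.
Quinate is present, so ZorL is active.
With repressor TorX bound, *irpB* is not transcribed.
→ *irpB* is OFF.
Palatinose is present, so DulV is active.
No repressor is bound and DulV is active, so *wexR* is transcribed.
So WexR is produced and active.
With repressor WexR bound, *morA* is not transcribed.
→ *morA* is OFF.
0 of the 4 genes are transcribed.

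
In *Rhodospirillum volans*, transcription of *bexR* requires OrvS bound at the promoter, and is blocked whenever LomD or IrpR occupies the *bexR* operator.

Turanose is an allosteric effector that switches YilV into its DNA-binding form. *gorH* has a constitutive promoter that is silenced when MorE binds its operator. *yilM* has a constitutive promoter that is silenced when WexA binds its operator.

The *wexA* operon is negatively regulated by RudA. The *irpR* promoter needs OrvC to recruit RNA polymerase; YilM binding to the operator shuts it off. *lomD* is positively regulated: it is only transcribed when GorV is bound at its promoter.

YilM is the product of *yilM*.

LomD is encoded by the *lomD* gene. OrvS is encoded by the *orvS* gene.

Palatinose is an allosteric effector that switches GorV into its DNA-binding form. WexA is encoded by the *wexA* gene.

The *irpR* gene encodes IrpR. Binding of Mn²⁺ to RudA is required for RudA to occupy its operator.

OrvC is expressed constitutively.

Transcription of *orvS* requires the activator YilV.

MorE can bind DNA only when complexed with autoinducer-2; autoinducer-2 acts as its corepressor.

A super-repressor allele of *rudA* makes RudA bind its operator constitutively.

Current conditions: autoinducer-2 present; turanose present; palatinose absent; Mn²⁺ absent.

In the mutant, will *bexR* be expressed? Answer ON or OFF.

ON

Palatinose is absent, so GorV is inactive.
Required activator GorV is absent, so *lomD* is not transcribed.
So LomD is not produced.
RudA is constitutively active in this strain.
With repressor RudA bound, *wexA* is not transcribed.
So WexA is not produced.
With no repressor bound, *yilM* is transcribed.
So YilM is produced and active.
OrvC is produced constitutively and is active.
With repressor YilM bound, *irpR* is not transcribed.
So IrpR is not produced.
Turanose is present, so YilV is active.
No repressor is bound and YilV is active, so *orvS* is transcribed.
So OrvS is produced and active.
No repressor is bound and OrvS is active, so *bexR* is transcribed.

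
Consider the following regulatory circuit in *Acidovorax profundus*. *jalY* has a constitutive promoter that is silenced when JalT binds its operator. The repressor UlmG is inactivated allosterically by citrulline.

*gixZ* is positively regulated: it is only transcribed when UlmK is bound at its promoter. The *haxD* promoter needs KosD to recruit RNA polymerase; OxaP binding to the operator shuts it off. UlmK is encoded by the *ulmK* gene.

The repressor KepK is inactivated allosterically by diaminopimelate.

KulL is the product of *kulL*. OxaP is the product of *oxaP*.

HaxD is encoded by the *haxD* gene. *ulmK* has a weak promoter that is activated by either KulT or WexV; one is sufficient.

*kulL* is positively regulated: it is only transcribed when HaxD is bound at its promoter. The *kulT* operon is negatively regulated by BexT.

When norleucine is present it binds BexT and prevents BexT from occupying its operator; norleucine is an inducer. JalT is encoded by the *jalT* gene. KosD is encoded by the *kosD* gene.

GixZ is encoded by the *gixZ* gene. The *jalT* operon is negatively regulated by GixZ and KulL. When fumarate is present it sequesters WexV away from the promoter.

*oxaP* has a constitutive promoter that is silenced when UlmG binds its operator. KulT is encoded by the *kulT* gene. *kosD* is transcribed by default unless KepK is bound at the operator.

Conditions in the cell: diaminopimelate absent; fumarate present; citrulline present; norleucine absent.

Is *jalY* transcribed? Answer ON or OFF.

Norleucine is absent, so BexT is active.
With repressor BexT bound, *kulT* is not transcribed.
So KulT is not produced.
Fumarate is present, so WexV is inactive.
No activator is available at the *ulmK* promoter, so *ulmK* is not transcribed.
So UlmK is not produced.
Required activator UlmK is absent, so *gixZ* is not transcribed.
So GixZ is not produced.
Citrulline is present, so UlmG is inactive.
With no repressor bound, *oxaP* is transcribed.
So OxaP is produced and active.
Diaminopimelate is absent, so KepK is active.
With repressor KepK bound, *kosD* is not transcribed.
So KosD is not produced.
With repressor OxaP bound, *haxD* is not transcribed.
So HaxD is not produced.
Required activator HaxD is absent, so *kulL* is not transcribed.
So KulL is not produced.
With no repressor bound, *jalT* is transcribed.
So JalT is produced and active.
With repressor JalT bound, *jalY* is not transcribed.

OFF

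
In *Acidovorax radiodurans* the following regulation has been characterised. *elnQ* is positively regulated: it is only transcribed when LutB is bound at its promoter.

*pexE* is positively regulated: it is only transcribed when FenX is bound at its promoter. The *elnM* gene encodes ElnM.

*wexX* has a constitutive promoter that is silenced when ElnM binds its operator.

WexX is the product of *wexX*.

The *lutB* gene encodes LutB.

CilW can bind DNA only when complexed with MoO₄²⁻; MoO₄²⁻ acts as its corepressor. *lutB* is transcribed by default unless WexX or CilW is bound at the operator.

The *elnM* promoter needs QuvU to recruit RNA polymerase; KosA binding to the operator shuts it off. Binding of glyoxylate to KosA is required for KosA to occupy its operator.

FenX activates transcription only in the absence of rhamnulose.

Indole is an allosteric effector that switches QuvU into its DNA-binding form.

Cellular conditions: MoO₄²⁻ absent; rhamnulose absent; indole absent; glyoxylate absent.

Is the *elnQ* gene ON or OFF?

OFF

Indole is absent, so QuvU is inactive.
Glyoxylate is absent, so KosA is inactive.
Required activator QuvU is absent, so *elnM* is not transcribed.
So ElnM is not produced.
With no repressor bound, *wexX* is transcribed.
So WexX is produced and active.
MoO₄²⁻ is absent, so CilW is inactive.
With repressor WexX bound, *lutB* is not transcribed.
So LutB is not produced.
Required activator LutB is absent, so *elnQ* is not transcribed.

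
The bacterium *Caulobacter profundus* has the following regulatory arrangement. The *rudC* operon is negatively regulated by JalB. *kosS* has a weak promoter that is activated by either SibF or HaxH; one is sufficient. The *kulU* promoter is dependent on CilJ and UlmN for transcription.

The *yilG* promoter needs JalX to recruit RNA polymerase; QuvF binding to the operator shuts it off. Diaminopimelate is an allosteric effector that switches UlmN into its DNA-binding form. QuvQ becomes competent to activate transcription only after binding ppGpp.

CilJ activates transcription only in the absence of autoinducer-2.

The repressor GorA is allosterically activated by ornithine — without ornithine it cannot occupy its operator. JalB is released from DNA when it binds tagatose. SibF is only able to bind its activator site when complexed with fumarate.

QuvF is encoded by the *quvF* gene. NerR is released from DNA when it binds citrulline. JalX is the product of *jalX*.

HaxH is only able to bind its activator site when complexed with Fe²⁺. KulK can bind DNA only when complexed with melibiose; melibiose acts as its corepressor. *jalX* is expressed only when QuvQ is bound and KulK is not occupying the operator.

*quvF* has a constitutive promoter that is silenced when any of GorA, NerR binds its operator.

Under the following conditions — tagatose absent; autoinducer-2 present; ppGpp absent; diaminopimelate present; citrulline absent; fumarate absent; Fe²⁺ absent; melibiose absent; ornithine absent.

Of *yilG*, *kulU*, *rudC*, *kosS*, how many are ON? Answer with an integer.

0

Ornithine is absent, so GorA is inactive.
Citrulline is absent, so NerR is active.
With repressor NerR bound, *quvF* is not transcribed.
So QuvF is not produced.
Melibiose is absent, so KulK is inactive.
ppGpp is absent, so QuvQ is inactive.
Required activator QuvQ is absent, so *jalX* is not transcribed.
So JalX is not produced.
Required activator JalX is absent, so *yilG* is not transcribed.
→ *yilG* is OFF.
Autoinducer-2 is present, so CilJ is inactive.
Diaminopimelate is present, so UlmN is active.
Required activator CilJ is absent, so *kulU* is not transcribed.
→ *kulU* is OFF.
Tagatose is absent, so JalB is active.
With repressor JalB bound, *rudC* is not transcribed.
→ *rudC* is OFF.
Fumarate is absent, so SibF is inactive.
Fe²⁺ is absent, so HaxH is inactive.
No activator is available at the *kosS* promoter, so *kosS* is not transcribed.
→ *kosS* is OFF.
0 of the 4 genes are transcribed.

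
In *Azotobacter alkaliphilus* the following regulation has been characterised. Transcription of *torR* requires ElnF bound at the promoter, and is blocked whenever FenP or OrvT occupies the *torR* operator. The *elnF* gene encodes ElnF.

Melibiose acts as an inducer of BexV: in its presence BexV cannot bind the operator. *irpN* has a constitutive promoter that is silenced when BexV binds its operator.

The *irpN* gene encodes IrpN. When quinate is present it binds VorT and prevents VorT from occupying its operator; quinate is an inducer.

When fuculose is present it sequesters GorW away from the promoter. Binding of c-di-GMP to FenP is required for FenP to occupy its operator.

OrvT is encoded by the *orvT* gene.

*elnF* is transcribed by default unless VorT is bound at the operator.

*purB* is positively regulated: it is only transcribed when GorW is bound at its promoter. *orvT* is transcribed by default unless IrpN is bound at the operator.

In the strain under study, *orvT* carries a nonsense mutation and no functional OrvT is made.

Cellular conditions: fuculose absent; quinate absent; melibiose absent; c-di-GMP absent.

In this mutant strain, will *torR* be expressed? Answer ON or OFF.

Quinate is absent, so VorT is active.
With repressor VorT bound, *elnF* is not transcribed.
So ElnF is not produced.
c-di-GMP is absent, so FenP is inactive.
OrvT is non-functional in this strain, so it has no effect.
Required activator ElnF is absent, so *torR* is not transcribed.

OFF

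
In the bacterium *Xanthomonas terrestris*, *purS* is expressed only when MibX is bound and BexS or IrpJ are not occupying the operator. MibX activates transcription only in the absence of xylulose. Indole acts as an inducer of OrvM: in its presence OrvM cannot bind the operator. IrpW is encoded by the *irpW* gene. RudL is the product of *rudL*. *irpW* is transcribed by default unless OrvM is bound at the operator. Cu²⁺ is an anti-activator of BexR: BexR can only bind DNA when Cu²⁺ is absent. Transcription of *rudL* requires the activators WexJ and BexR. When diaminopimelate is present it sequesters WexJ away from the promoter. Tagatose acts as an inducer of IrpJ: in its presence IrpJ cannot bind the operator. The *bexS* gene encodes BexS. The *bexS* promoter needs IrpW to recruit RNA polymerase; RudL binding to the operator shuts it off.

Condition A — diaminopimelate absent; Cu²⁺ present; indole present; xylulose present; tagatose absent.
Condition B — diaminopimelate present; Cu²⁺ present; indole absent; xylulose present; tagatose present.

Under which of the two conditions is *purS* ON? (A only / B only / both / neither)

neither

Condition A:
Diaminopimelate is absent, so WexJ is active.
Cu²⁺ is present, so BexR is inactive.
Required activator BexR is absent, so *rudL* is not transcribed.
So RudL is not produced.
Indole is present, so OrvM is inactive.
With no repressor bound, *irpW* is transcribed.
So IrpW is produced and active.
No repressor is bound and IrpW is active, so *bexS* is transcribed.
So BexS is produced and active.
Xylulose is present, so MibX is inactive.
Tagatose is absent, so IrpJ is active.
With repressor BexS bound, *purS* is not transcribed.
→ *purS* is OFF in A.
Condition B:
Diaminopimelate is present, so WexJ is inactive.
Cu²⁺ is present, so BexR is inactive.
Required activator WexJ is absent, so *rudL* is not transcribed.
So RudL is not produced.
Indole is absent, so OrvM is active.
With repressor OrvM bound, *irpW* is not transcribed.
So IrpW is not produced.
Required activator IrpW is absent, so *bexS* is not transcribed.
So BexS is not produced.
Xylulose is present, so MibX is inactive.
Tagatose is present, so IrpJ is inactive.
Required activator MibX is absent, so *purS* is not transcribed.
→ *purS* is OFF in B.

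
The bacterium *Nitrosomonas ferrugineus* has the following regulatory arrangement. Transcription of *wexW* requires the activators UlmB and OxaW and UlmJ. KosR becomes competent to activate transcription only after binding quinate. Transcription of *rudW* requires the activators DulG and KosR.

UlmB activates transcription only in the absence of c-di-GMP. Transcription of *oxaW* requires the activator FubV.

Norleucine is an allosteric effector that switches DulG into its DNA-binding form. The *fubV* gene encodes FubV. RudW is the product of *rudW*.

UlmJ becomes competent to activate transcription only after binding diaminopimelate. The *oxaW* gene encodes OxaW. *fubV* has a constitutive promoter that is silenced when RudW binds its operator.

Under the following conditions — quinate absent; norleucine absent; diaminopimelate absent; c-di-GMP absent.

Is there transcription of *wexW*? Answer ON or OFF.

OFF

c-di-GMP is absent, so UlmB is active.
Norleucine is absent, so DulG is inactive.
Quinate is absent, so KosR is inactive.
Required activator DulG is absent, so *rudW* is not transcribed.
So RudW is not produced.
With no repressor bound, *fubV* is transcribed.
So FubV is produced and active.
No repressor is bound and FubV is active, so *oxaW* is transcribed.
So OxaW is produced and active.
Diaminopimelate is absent, so UlmJ is inactive.
Required activator UlmJ is absent, so *wexW* is not transcribed.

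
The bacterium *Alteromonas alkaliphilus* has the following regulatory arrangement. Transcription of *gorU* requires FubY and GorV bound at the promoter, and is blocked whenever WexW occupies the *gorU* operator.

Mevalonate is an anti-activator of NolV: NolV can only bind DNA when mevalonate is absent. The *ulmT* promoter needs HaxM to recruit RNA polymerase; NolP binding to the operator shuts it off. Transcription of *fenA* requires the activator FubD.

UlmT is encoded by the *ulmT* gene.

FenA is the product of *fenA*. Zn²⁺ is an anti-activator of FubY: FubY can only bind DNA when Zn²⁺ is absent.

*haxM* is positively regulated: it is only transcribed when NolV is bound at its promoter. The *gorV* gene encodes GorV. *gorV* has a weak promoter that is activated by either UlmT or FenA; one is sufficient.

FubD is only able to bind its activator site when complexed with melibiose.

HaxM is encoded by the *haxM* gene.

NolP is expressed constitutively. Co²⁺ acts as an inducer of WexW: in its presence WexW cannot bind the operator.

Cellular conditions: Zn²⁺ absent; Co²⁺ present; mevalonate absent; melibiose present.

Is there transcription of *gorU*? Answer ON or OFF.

ON

Zn²⁺ is absent, so FubY is active.
NolP is produced constitutively and is active.
Mevalonate is absent, so NolV is active.
No repressor is bound and NolV is active, so *haxM* is transcribed.
So HaxM is produced and active.
With repressor NolP bound, *ulmT* is not transcribed.
So UlmT is not produced.
Melibiose is present, so FubD is active.
No repressor is bound and FubD is active, so *fenA* is transcribed.
So FenA is produced and active.
Activator FenA is present, so *gorV* is transcribed.
So GorV is produced and active.
Co²⁺ is present, so WexW is inactive.
No repressor is bound and FubY and GorV are active, so *gorU* is transcribed.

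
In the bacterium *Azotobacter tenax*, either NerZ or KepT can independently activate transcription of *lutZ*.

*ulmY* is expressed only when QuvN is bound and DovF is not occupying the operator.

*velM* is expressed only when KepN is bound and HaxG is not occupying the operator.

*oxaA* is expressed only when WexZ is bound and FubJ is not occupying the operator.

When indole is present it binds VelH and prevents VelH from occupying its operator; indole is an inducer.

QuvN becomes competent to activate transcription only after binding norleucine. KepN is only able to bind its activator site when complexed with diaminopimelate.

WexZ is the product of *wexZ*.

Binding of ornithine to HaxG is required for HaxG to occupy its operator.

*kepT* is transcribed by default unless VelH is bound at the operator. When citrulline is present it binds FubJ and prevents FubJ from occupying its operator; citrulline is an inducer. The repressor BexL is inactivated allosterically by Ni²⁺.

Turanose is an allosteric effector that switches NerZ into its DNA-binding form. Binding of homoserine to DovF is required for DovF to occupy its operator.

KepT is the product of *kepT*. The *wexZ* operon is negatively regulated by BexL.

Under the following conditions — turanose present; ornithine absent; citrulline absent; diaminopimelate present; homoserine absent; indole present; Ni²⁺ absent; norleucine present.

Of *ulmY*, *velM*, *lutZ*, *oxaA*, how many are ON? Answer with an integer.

Homoserine is absent, so DovF is inactive.
Norleucine is present, so QuvN is active.
No repressor is bound and QuvN is active, so *ulmY* is transcribed.
→ *ulmY* is ON.
Ornithine is absent, so HaxG is inactive.
Diaminopimelate is present, so KepN is active.
No repressor is bound and KepN is active, so *velM* is transcribed.
→ *velM* is ON.
Turanose is present, so NerZ is active.
Indole is present, so VelH is inactive.
With no repressor bound, *kepT* is transcribed.
So KepT is produced and active.
Activator NerZ is present, so *lutZ* is transcribed.
→ *lutZ* is ON.
Citrulline is absent, so FubJ is active.
Ni²⁺ is absent, so BexL is active.
With repressor BexL bound, *wexZ* is not transcribed.
So WexZ is not produced.
With repressor FubJ bound, *oxaA* is not transcribed.
→ *oxaA* is OFF.
3 of the 4 genes are transcribed.

3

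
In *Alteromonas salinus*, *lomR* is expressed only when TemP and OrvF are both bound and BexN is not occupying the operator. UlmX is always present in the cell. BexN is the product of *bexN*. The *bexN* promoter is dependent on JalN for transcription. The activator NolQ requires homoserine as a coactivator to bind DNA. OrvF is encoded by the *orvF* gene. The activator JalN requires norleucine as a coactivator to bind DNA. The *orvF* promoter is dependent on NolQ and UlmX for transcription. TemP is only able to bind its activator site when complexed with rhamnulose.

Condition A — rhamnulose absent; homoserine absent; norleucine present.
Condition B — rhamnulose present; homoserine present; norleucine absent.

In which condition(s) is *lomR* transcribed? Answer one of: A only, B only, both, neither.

Condition A:
Rhamnulose is absent, so TemP is inactive.
Homoserine is absent, so NolQ is inactive.
UlmX is produced constitutively and is active.
Required activator NolQ is absent, so *orvF* is not transcribed.
So OrvF is not produced.
Norleucine is present, so JalN is active.
No repressor is bound and JalN is active, so *bexN* is transcribed.
So BexN is produced and active.
With repressor BexN bound, *lomR* is not transcribed.
→ *lomR* is OFF in A.
Condition B:
Rhamnulose is present, so TemP is active.
Homoserine is present, so NolQ is active.
UlmX is produced constitutively and is active.
No repressor is bound and NolQ and UlmX are active, so *orvF* is transcribed.
So OrvF is produced and active.
Norleucine is absent, so JalN is inactive.
Required activator JalN is absent, so *bexN* is not transcribed.
So BexN is not produced.
No repressor is bound and TemP and OrvF are active, so *lomR* is transcribed.
→ *lomR* is ON in B.

B only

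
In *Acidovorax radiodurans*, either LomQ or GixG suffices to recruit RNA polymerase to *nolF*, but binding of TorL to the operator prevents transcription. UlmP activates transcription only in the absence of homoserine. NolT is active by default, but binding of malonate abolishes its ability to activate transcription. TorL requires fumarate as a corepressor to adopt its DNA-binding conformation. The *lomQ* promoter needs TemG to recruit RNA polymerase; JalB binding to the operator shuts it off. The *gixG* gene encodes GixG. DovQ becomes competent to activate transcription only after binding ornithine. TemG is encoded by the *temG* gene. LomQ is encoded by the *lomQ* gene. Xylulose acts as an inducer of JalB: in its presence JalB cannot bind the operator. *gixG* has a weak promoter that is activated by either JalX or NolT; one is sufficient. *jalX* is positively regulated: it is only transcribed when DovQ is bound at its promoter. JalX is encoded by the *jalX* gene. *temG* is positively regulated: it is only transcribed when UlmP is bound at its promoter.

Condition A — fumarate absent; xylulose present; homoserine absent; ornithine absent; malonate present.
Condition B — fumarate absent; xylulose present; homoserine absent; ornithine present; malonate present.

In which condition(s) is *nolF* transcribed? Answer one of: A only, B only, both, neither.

Condition A:
Fumarate is absent, so TorL is inactive.
Xylulose is present, so JalB is inactive.
Homoserine is absent, so UlmP is active.
No repressor is bound and UlmP is active, so *temG* is transcribed.
So TemG is produced and active.
No repressor is bound and TemG is active, so *lomQ* is transcribed.
So LomQ is produced and active.
Ornithine is absent, so DovQ is inactive.
Required activator DovQ is absent, so *jalX* is not transcribed.
So JalX is not produced.
Malonate is present, so NolT is inactive.
No activator is available at the *gixG* promoter, so *gixG* is not transcribed.
So GixG is not produced.
Activator LomQ is present, so *nolF* is transcribed.
→ *nolF* is ON in A.
Condition B:
Fumarate is absent, so TorL is inactive.
Xylulose is present, so JalB is inactive.
Homoserine is absent, so UlmP is active.
No repressor is bound and UlmP is active, so *temG* is transcribed.
So TemG is produced and active.
No repressor is bound and TemG is active, so *lomQ* is transcribed.
So LomQ is produced and active.
Ornithine is present, so DovQ is active.
No repressor is bound and DovQ is active, so *jalX* is transcribed.
So JalX is produced and active.
Malonate is present, so NolT is inactive.
Activator JalX is present, so *gixG* is transcribed.
So GixG is produced and active.
Activator LomQ is present, so *nolF* is transcribed.
→ *nolF* is ON in B.

both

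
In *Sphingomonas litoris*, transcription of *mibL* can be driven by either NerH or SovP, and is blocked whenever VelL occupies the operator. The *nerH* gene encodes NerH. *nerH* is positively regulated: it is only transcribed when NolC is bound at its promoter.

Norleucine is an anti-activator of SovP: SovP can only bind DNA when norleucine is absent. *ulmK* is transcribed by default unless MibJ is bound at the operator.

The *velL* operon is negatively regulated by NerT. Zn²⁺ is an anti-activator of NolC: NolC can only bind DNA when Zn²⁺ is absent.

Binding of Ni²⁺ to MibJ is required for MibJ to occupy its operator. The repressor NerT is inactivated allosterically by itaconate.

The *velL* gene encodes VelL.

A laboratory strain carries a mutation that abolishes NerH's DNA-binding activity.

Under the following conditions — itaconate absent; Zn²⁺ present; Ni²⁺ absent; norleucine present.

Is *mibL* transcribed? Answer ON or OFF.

OFF

NerH is non-functional in this strain, so it has no effect.
Norleucine is present, so SovP is inactive.
Itaconate is absent, so NerT is active.
With repressor NerT bound, *velL* is not transcribed.
So VelL is not produced.
No activator is available at the *mibL* promoter, so *mibL* is not transcribed.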